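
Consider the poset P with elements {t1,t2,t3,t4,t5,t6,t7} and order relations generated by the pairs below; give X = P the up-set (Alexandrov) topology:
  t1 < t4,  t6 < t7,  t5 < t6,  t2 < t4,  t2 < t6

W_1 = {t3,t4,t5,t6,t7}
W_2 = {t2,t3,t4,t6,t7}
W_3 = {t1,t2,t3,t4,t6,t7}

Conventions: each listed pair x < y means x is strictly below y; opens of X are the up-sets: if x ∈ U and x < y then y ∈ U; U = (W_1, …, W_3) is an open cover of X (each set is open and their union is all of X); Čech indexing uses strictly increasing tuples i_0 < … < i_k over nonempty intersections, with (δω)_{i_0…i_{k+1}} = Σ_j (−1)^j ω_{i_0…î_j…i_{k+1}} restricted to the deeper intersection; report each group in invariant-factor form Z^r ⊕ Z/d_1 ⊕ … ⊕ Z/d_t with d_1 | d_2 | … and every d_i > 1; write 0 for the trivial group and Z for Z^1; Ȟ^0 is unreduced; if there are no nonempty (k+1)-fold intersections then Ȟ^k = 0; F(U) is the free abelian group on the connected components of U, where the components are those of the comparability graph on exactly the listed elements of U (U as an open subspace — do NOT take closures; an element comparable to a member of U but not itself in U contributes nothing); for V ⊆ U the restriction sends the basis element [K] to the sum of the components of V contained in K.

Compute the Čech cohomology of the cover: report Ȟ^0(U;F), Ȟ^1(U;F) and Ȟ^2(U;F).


Ȟ^0 ≅ Z^2; Ȟ^1 ≅ 0; Ȟ^2 ≅ 0

nonempty intersections:
  W12={t3,t4,t6,t7} W13={t3,t4,t6,t7} W23={t2,t3,t4,t6,t7}
  W123={t3,t4,t6,t7}
components per intersection:
  W1: {t3} {t4} {t5,t6,t7}
  W2: {t2,t4,t6,t7} {t3}
  W3: {t1,t2,t4,t6,t7} {t3}
  W12: {t3} {t4} {t6,t7}
  W13: {t3} {t4} {t6,t7}
  W23: {t2,t4,t6,t7} {t3}
  W123: {t3} {t4} {t6,t7}
C dims 7,8,3; δ0: rk 5, SNF 1^5; δ1: rk 3, SNF 1^3
Ȟ^0: (7−5)−0=2 ⇒ Z^2
Ȟ^1: (8−3)−5=0 ⇒ 0
Ȟ^2: (3−0)−3=0 ⇒ 0


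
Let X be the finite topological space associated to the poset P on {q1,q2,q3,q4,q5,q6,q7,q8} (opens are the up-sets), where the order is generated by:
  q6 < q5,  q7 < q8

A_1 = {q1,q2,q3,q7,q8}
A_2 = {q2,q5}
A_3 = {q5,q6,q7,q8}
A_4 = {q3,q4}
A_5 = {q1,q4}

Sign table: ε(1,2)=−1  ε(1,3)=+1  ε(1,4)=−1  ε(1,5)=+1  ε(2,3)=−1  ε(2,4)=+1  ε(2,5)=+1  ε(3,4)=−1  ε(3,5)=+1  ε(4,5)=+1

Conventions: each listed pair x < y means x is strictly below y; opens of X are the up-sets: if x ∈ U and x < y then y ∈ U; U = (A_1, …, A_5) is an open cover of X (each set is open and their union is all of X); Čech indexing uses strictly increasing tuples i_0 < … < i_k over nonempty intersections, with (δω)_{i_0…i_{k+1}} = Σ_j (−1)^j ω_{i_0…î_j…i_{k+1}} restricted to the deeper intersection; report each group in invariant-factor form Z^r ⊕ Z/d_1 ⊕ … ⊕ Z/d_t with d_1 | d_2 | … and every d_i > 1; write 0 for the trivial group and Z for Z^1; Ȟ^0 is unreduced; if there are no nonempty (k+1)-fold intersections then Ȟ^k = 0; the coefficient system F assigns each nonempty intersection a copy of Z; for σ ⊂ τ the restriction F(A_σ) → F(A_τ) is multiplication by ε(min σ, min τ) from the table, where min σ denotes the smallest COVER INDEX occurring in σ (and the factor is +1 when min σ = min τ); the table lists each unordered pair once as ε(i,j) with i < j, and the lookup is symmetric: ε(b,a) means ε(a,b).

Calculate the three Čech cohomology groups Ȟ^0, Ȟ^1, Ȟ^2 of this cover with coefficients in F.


intersection data:
  A12={q2} A13={q7,q8} A14={q3} A15={q1} A23={q5} A45={q4}
C dims 5,6; δ0: rk 5, SNF 1^4·2
Ȟ^0 = (5 − 5) − 0 = 0, so Ȟ^0 ≅ 0
Ȟ^1 = (6 − 0) − 5 = 1 plus torsion [2], so Ȟ^1 ≅ Z ⊕ Z/2
Ȟ^2 = (0 − 0) − 0 = 0, so Ȟ^2 ≅ 0

Ȟ^0(U;F) ≅ 0,  Ȟ^1(U;F) ≅ Z ⊕ Z/2,  Ȟ^2(U;F) ≅ 0


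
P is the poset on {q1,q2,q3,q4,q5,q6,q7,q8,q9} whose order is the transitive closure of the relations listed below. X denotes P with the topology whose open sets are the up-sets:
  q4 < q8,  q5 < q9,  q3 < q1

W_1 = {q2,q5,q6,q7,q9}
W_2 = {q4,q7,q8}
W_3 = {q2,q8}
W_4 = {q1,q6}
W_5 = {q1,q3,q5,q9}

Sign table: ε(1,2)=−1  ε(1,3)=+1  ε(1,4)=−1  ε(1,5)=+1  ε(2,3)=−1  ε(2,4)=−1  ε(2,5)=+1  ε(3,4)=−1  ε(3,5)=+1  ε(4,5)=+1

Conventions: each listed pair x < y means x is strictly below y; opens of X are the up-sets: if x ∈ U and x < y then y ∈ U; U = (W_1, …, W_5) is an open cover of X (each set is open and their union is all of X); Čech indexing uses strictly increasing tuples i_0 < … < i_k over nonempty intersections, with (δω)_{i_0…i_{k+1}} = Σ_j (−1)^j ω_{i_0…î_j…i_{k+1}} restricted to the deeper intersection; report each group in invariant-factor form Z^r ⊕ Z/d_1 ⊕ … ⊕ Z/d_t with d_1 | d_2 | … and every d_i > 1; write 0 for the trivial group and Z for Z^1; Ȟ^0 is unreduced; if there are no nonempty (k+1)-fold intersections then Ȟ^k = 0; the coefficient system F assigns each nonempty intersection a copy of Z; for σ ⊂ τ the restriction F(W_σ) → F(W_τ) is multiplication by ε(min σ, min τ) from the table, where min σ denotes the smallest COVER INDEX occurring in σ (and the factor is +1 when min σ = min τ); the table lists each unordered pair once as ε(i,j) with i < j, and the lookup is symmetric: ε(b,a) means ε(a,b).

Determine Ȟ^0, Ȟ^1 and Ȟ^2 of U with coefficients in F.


cover nerve:
  W12={q7} W13={q2} W14={q6} W15={q5,q9} W23={q8} W45={q1}
C dims 5,6; δ0: rk 5, SNF 1^4·2
Ȟ^0: (5−5)−0=0 ⇒ 0
Ȟ^1: (6−0)−5=1 plus torsion [2] ⇒ Z ⊕ Z/2
Ȟ^2: (0−0)−0=0 ⇒ 0

Ȟ^0 ≅ 0, Ȟ^1 ≅ Z ⊕ Z/2, Ȟ^2 ≅ 0


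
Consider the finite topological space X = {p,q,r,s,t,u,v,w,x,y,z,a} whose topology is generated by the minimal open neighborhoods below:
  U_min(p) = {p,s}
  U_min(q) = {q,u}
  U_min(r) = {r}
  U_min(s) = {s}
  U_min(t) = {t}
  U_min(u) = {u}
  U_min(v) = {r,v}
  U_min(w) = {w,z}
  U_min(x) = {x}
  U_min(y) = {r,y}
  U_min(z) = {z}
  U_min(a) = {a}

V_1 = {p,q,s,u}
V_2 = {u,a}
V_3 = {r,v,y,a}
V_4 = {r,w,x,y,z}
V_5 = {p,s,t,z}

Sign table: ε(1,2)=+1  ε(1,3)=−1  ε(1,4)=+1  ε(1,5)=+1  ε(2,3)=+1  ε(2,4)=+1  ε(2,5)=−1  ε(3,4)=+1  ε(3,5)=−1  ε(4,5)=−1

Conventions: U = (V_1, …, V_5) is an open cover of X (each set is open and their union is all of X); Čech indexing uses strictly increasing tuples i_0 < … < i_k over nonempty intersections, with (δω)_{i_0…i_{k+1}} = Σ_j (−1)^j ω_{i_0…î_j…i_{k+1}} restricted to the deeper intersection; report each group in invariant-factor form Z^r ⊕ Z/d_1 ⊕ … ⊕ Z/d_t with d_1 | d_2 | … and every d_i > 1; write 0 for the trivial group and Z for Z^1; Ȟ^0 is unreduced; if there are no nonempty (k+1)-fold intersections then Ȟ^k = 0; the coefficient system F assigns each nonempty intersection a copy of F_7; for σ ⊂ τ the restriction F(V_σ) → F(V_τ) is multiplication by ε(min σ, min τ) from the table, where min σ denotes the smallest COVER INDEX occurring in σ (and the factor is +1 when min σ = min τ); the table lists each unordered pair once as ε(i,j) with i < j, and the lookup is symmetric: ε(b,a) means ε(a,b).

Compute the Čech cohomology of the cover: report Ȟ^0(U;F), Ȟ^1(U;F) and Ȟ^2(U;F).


nonempty overlaps:
  V12={u} V15={p,s} V23={a} V34={r,y} V45={z}
C dims 5,5; δ0: rk_F7 5
degree 0: 5−5−0 = 0 → Ȟ^0 ≅ 0
degree 1: 5−0−5 = 0 → Ȟ^1 ≅ 0
degree 2: 0−0−0 = 0 → Ȟ^2 ≅ 0

Ȟ^0 = 0,  Ȟ^1 = 0,  Ȟ^2 = 0


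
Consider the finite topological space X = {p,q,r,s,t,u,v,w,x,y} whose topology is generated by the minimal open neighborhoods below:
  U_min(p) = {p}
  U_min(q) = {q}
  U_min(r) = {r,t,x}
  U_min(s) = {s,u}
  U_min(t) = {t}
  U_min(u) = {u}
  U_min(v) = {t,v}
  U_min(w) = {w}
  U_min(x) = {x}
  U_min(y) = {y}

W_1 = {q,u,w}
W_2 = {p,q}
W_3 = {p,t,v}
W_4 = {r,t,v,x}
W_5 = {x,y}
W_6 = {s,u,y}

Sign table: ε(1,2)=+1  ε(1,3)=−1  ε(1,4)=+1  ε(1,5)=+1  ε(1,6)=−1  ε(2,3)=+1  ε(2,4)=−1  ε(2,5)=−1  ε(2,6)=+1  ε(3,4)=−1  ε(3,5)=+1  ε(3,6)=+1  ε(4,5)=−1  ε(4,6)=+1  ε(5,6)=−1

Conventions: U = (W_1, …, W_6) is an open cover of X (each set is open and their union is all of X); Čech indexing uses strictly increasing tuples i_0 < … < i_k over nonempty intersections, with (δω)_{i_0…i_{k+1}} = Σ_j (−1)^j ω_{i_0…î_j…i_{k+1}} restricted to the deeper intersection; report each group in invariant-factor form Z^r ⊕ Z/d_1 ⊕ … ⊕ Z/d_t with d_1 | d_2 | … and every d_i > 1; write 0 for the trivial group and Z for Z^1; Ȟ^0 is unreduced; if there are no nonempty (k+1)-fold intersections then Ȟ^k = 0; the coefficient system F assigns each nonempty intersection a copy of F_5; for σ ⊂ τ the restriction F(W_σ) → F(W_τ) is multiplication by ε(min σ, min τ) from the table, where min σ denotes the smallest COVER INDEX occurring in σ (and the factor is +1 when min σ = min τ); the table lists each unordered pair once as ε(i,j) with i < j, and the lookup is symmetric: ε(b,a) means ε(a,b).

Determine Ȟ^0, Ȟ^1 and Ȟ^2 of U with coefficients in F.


Ȟ^0(U;F) ≅ Z/5, Ȟ^1(U;F) ≅ Z/5 and Ȟ^2(U;F) ≅ 0

nonempty overlaps:
  W12={q} W16={u} W23={p} W34={t,v} W45={x} W56={y}
C dims 6,6; δ0: rk_F5 5
degree 0: 6−5−0 = 1 → Ȟ^0 ≅ Z/5
degree 1: 6−0−5 = 1 → Ȟ^1 ≅ Z/5
degree 2: 0−0−0 = 0 → Ȟ^2 ≅ 0


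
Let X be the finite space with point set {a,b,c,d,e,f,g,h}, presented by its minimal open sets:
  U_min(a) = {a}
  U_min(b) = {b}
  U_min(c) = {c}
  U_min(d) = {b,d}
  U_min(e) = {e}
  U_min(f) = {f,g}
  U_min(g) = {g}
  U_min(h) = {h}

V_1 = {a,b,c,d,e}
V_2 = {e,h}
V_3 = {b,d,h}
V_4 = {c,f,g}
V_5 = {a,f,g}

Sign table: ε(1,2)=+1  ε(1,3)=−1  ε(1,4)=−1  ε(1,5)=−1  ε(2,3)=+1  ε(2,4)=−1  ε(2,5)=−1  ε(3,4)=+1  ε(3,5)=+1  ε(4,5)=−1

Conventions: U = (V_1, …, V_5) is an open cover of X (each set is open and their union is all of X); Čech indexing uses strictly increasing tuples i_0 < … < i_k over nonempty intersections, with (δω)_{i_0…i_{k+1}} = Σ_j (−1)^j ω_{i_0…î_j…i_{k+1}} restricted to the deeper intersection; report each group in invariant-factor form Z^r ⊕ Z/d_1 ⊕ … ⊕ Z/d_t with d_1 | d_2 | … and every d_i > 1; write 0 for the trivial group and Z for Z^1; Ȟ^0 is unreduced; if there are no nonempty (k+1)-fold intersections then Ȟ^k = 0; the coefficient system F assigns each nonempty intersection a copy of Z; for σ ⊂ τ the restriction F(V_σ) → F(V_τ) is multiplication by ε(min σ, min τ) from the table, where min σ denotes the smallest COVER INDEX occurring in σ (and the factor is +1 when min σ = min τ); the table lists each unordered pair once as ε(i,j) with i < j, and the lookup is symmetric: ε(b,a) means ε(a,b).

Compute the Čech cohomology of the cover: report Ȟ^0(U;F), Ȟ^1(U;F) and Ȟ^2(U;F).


intersection data:
  V12={e} V13={b,d} V14={c} V15={a} V23={h} V45={f,g}
C dims 5,6; δ0: rk 5, SNF 1^4·2
Ȟ^0 = (5 − 5) − 0 = 0, so Ȟ^0 ≅ 0
Ȟ^1 = (6 − 0) − 5 = 1 plus torsion [2], so Ȟ^1 ≅ Z ⊕ Z/2
Ȟ^2 = (0 − 0) − 0 = 0, so Ȟ^2 ≅ 0

Ȟ^0(U;F) ≅ 0, Ȟ^1(U;F) ≅ Z ⊕ Z/2, Ȟ^2(U;F) ≅ 0


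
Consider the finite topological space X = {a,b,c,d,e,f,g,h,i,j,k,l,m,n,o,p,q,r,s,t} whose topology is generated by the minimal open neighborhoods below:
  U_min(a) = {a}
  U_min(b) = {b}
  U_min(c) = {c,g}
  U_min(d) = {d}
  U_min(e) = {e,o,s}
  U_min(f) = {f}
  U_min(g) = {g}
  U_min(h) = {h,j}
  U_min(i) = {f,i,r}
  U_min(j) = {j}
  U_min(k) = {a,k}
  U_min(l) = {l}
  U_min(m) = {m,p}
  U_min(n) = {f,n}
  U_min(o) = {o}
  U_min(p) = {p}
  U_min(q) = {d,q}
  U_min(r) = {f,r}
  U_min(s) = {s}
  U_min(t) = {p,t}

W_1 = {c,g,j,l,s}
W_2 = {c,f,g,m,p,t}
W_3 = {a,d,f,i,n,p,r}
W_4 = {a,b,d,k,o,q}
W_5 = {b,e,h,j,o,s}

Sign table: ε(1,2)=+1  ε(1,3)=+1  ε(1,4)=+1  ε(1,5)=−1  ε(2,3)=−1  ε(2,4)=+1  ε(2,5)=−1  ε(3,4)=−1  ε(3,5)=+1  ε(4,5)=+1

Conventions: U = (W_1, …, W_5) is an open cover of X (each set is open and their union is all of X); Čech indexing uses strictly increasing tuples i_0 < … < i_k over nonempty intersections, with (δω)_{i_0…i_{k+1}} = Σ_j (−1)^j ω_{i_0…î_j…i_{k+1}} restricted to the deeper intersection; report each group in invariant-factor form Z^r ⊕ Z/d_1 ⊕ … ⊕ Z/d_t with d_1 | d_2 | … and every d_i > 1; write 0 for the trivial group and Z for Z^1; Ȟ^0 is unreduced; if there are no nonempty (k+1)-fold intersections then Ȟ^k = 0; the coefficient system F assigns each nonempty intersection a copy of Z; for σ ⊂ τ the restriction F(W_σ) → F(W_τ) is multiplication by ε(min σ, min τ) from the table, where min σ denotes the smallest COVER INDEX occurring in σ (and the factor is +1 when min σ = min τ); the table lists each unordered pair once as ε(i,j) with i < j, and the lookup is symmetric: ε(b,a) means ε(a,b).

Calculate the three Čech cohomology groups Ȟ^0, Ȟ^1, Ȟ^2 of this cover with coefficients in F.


Ȟ^0 = 0; Ȟ^1 = Z/2; Ȟ^2 = 0

nonempty intersections:
  W12={c,g} W15={j,s} W23={f,p} W34={a,d} W45={b,o}
C dims 5,5; δ0: rk 5, SNF 1^4·2
Ȟ^0: (5−5)−0=0 ⇒ 0
Ȟ^1: (5−0)−5=0 plus torsion [2] ⇒ Z/2
Ȟ^2: (0−0)−0=0 ⇒ 0


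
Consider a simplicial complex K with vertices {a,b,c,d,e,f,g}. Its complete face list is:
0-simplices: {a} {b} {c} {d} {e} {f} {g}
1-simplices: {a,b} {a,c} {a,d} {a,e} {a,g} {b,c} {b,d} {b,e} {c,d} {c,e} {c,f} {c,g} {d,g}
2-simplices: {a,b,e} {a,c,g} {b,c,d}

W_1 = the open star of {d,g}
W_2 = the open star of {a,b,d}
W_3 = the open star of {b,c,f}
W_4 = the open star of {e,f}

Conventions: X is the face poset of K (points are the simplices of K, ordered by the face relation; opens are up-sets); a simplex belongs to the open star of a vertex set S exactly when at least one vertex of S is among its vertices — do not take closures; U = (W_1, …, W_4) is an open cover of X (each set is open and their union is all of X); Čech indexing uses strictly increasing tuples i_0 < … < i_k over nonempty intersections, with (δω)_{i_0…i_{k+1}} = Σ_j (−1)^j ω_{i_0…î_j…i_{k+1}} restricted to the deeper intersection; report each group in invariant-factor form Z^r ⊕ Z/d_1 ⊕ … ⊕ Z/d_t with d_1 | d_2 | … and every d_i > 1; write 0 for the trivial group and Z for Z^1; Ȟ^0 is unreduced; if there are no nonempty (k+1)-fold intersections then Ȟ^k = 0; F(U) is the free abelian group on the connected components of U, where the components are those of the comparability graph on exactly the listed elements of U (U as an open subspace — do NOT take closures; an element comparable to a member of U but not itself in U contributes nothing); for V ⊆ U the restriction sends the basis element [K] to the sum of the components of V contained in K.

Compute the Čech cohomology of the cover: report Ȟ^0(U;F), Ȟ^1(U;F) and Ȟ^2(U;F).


Ȟ^0 ≅ Z,  Ȟ^1 ≅ Z^3,  Ȟ^2 ≅ 0

nonempty intersections:
  W1={{d},{g},{a,d},{a,g},{b,d},{c,d},{c,g},{d,g},{a,c,g},{b,c,d}} W2={{a},{b},{d},{a,b},{a,c},{a,d},{a,e},{a,g},{b,c},{b,d},{b,e},{c,d},{d,g},{a,b,e},{a,c,g},{b,c,d}} W3={{b},{c},{f},{a,b},{a,c},{b,c},{b,d},{b,e},{c,d},{c,e},{c,f},{c,g},{a,b,e},{a,c,g},{b,c,d}} W4={{e},{f},{a,e},{b,e},{c,e},{c,f},{a,b,e}}
  W12={{d},{a,d},{a,g},{b,d},{c,d},{d,g},{a,c,g},{b,c,d}} W13={{b,d},{c,d},{c,g},{a,c,g},{b,c,d}} W23={{b},{a,b},{a,c},{b,c},{b,d},{b,e},{c,d},{a,b,e},{a,c,g},{b,c,d}} W24={{a,e},{b,e},{a,b,e}} W34={{f},{b,e},{c,e},{c,f},{a,b,e}}
  W123={{b,d},{c,d},{a,c,g},{b,c,d}} W234={{b,e},{a,b,e}}
components per intersection:
  W1: {{d},{g},{a,d},{a,g},{b,d},{c,d},{c,g},{d,g},{a,c,g},{b,c,d}}
  W2: {{a},{b},{d},{a,b},{a,c},{a,d},{a,e},{a,g},{b,c},{b,d},{b,e},{c,d},{d,g},{a,b,e},{a,c,g},{b,c,d}}
  W3: {{b},{c},{f},{a,b},{a,c},{b,c},{b,d},{b,e},{c,d},{c,e},{c,f},{c,g},{a,b,e},{a,c,g},{b,c,d}}
  W4: {{e},{a,e},{b,e},{c,e},{a,b,e}} {{f},{c,f}}
  W12: {{d},{a,d},{b,d},{c,d},{d,g},{b,c,d}} {{a,g},{a,c,g}}
  W13: {{b,d},{c,d},{b,c,d}} {{c,g},{a,c,g}}
  W23: {{b},{a,b},{b,c},{b,d},{b,e},{c,d},{a,b,e},{b,c,d}} {{a,c},{a,c,g}}
  W24: {{a,e},{b,e},{a,b,e}}
  W34: {{f},{c,f}} {{b,e},{a,b,e}} {{c,e}}
  W123: {{b,d},{c,d},{b,c,d}} {{a,c,g}}
  W234: {{b,e},{a,b,e}}
C dims 5,10,3; δ0: rk 4, SNF 1^4; δ1: rk 3, SNF 1^3
Ȟ^0: (5−4)−0=1 ⇒ Z
Ȟ^1: (10−3)−4=3 ⇒ Z^3
Ȟ^2: (3−0)−3=0 ⇒ 0


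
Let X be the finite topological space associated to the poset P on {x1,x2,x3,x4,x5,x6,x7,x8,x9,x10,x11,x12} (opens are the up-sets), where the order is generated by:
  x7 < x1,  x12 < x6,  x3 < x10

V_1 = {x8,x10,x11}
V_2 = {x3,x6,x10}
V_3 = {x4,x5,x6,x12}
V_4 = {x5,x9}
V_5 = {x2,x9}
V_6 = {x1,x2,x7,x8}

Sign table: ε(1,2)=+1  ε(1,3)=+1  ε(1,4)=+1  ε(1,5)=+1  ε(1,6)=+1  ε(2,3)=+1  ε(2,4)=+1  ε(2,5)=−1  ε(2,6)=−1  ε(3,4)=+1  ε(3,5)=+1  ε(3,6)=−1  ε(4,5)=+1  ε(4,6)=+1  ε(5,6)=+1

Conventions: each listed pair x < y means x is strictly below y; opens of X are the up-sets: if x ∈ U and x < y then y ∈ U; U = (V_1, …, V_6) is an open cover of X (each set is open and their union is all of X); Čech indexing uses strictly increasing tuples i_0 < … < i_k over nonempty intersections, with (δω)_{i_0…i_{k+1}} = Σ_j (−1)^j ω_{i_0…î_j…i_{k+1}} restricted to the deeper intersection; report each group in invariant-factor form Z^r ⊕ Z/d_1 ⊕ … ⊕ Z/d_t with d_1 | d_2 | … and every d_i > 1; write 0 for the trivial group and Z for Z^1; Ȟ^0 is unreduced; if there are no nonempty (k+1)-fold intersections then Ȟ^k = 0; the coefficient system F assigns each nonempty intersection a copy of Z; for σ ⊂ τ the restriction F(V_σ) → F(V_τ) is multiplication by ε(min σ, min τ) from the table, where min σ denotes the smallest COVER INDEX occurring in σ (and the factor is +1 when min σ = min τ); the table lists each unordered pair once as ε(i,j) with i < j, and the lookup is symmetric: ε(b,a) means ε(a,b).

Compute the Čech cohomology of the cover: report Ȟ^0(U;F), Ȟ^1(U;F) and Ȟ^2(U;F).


nonempty intersections:
  V12={x10} V16={x8} V23={x6} V34={x5} V45={x9} V56={x2}
C dims 6,6; δ0: rk 5, SNF 1^5
Ȟ^0: (6−5)−0=1 ⇒ Z
Ȟ^1: (6−0)−5=1 ⇒ Z
Ȟ^2: (0−0)−0=0 ⇒ 0

Ȟ^0(U;F) ≅ Z, Ȟ^1(U;F) ≅ Z and Ȟ^2(U;F) ≅ 0


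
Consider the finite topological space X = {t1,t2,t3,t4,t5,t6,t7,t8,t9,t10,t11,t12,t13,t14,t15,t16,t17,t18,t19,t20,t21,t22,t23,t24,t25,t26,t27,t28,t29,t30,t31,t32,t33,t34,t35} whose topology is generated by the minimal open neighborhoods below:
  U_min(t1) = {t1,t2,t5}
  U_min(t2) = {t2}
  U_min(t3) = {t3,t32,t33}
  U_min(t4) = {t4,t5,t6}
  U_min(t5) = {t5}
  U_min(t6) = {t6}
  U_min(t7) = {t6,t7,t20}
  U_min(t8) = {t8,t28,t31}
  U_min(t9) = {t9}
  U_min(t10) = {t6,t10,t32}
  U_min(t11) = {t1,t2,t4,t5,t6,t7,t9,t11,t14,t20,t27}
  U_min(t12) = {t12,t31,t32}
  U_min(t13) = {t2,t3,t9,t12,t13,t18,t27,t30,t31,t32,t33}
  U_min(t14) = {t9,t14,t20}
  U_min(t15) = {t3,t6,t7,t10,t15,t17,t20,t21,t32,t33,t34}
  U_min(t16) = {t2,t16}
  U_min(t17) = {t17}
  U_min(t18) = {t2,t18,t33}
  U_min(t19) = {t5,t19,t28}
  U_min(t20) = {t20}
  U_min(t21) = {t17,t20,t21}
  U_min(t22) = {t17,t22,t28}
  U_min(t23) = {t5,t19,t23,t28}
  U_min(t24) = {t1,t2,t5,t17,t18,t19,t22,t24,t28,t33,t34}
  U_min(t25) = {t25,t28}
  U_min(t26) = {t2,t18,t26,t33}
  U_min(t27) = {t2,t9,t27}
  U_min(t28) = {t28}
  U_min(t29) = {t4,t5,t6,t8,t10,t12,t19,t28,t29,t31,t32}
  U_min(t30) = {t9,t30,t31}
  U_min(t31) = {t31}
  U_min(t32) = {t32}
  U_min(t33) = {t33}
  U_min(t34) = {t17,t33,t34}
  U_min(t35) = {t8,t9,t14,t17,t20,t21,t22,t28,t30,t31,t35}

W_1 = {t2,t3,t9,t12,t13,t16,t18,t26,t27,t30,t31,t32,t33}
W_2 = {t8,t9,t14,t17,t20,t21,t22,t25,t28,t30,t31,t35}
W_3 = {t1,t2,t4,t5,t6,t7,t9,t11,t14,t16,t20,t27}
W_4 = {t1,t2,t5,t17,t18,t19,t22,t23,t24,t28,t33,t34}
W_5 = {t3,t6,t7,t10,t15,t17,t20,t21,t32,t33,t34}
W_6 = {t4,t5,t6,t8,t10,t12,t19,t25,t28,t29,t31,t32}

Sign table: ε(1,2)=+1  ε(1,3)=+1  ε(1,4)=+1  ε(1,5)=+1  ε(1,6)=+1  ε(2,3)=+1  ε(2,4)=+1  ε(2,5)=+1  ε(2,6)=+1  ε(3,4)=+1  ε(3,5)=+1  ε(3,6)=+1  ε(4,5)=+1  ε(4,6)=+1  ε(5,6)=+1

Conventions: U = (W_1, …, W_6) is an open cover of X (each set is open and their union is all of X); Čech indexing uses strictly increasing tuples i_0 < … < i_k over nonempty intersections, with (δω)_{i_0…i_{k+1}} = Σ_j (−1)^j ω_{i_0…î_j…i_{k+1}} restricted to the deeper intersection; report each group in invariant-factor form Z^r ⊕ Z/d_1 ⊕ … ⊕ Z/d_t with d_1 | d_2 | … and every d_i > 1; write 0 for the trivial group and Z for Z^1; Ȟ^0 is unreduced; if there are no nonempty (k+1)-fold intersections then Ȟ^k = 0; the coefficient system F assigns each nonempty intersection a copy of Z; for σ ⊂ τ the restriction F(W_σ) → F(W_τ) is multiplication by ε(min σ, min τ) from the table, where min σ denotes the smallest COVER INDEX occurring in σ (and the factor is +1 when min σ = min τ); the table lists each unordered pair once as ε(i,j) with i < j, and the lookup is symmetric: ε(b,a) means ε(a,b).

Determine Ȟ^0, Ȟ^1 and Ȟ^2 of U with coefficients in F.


Ȟ^0(U;F) ≅ Z; Ȟ^1(U;F) ≅ 0; Ȟ^2(U;F) ≅ Z/2

nonempty intersections:
  W12={t9,t30,t31} W13={t2,t9,t16,t27} W14={t2,t18,t33} W15={t3,t32,t33} W16={t12,t31,t32} W23={t9,t14,t20} W24={t17,t22,t28} W25={t17,t20,t21} W26={t8,t25,t28,t31} W34={t1,t2,t5} W35={t6,t7,t20} W36={t4,t5,t6} W45={t17,t33,t34} W46={t5,t19,t28} W56={t6,t10,t32}
  W123={t9} W126={t31} W134={t2} W145={t33} W156={t32} W235={t20} W245={t17} W246={t28} W346={t5} W356={t6}
C dims 6,15,10; δ0: rk 5, SNF 1^5; δ1: rk 10, SNF 1^9·2
Ȟ^0: (6−5)−0=1 ⇒ Z
Ȟ^1: (15−10)−5=0 ⇒ 0
Ȟ^2: (10−0)−10=0 plus torsion [2] ⇒ Z/2


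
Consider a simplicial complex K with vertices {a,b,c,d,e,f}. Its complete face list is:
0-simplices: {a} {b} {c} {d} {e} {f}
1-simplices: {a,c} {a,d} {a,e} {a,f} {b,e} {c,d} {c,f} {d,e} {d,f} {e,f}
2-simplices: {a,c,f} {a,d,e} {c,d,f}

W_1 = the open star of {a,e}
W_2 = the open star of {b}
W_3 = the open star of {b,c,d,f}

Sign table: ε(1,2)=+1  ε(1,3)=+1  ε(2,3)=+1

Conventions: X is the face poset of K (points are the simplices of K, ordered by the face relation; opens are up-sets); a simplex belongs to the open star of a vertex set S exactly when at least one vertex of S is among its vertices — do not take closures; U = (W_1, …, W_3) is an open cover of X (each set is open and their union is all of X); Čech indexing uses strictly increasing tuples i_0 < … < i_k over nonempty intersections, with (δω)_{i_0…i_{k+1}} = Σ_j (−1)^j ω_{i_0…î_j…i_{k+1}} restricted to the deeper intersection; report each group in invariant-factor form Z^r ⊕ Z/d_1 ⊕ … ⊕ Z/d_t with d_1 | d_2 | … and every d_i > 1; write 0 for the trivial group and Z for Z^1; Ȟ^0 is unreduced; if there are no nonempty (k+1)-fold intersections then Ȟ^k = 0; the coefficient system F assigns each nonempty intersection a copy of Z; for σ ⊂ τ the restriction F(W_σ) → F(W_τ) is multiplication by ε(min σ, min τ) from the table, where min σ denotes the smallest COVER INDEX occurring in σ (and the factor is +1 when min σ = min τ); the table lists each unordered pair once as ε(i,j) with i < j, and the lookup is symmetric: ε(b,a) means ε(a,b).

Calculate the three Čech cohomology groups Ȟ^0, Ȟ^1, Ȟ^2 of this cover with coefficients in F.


intersection data:
  W1={{a},{e},{a,c},{a,d},{a,e},{a,f},{b,e},{d,e},{e,f},{a,c,f},{a,d,e}} W2={{b},{b,e}} W3={{b},{c},{d},{f},{a,c},{a,d},{a,f},{b,e},{c,d},{c,f},{d,e},{d,f},{e,f},{a,c,f},{a,d,e},{c,d,f}}
  W12={{b,e}} W13={{a,c},{a,d},{a,f},{b,e},{d,e},{e,f},{a,c,f},{a,d,e}} W23={{b},{b,e}}
  W123={{b,e}}
C dims 3,3,1; δ0: rk 2, SNF 1^2; δ1: rk 1, SNF 1^1
Ȟ^0 = (3 − 2) − 0 = 1, so Ȟ^0 ≅ Z
Ȟ^1 = (3 − 1) − 2 = 0, so Ȟ^1 ≅ 0
Ȟ^2 = (1 − 0) − 1 = 0, so Ȟ^2 ≅ 0

Ȟ^0 = Z; Ȟ^1 = 0; Ȟ^2 = 0


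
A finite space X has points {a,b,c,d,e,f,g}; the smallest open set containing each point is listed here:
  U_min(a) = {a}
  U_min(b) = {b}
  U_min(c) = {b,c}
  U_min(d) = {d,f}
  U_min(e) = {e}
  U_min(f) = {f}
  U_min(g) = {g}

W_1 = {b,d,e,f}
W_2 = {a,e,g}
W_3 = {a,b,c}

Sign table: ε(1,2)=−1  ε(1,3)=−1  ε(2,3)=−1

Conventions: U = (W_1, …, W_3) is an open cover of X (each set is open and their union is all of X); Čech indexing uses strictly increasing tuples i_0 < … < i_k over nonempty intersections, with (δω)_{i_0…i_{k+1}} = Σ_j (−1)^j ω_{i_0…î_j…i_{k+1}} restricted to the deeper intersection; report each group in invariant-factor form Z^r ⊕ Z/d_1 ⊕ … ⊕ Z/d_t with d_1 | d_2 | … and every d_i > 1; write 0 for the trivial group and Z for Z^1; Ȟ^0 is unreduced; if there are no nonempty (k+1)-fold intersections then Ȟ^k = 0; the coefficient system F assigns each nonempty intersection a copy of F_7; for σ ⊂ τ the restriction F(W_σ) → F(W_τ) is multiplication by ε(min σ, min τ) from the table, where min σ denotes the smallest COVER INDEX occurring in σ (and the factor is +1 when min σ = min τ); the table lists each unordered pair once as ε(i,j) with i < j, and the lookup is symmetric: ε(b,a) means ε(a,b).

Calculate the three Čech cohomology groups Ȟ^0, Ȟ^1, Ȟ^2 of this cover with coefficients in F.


Ȟ^0 ≅ 0, Ȟ^1 ≅ 0, Ȟ^2 ≅ 0

nonempty intersections:
  W12={e} W13={b} W23={a}
C dims 3,3; δ0: rk_F7 3
Ȟ^0: (3−3)−0=0 ⇒ 0
Ȟ^1: (3−0)−3=0 ⇒ 0
Ȟ^2: (0−0)−0=0 ⇒ 0


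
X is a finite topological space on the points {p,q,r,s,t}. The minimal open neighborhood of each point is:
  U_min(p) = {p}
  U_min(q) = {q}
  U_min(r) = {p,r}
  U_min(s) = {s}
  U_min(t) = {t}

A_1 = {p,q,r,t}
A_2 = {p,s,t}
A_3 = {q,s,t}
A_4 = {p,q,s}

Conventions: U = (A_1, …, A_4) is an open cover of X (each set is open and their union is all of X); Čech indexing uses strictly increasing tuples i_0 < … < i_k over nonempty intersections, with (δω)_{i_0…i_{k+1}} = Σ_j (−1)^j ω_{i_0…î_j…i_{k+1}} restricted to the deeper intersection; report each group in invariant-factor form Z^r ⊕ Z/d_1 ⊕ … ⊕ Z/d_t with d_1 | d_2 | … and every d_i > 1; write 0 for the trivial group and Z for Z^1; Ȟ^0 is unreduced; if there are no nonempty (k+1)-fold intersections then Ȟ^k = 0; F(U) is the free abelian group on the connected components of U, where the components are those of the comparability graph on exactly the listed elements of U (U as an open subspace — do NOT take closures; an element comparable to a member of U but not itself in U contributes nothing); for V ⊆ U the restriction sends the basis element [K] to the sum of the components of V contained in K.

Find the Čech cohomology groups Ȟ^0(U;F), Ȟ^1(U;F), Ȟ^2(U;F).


Ȟ^0 = Z^4; Ȟ^1 = 0; Ȟ^2 = 0

nerve simplices:
  A12={p,t} A13={q,t} A14={p,q} A23={s,t} A24={p,s} A34={q,s}
  A123={t} A124={p} A134={q} A234={s}
components per intersection:
  A1: {p,r} {q} {t}
  A2: {p} {s} {t}
  A3: {q} {s} {t}
  A4: {p} {q} {s}
  A12: {p} {t}
  A13: {q} {t}
  A14: {p} {q}
  A23: {s} {t}
  A24: {p} {s}
  A34: {q} {s}
  A123: {t}
  A124: {p}
  A134: {q}
  A234: {s}
C dims 12,12,4; δ0: rk 8, SNF 1^8; δ1: rk 4, SNF 1^4
degree 0: 12−8−0 = 4 → Ȟ^0 ≅ Z^4
degree 1: 12−4−8 = 0 → Ȟ^1 ≅ 0
degree 2: 4−0−4 = 0 → Ȟ^2 ≅ 0


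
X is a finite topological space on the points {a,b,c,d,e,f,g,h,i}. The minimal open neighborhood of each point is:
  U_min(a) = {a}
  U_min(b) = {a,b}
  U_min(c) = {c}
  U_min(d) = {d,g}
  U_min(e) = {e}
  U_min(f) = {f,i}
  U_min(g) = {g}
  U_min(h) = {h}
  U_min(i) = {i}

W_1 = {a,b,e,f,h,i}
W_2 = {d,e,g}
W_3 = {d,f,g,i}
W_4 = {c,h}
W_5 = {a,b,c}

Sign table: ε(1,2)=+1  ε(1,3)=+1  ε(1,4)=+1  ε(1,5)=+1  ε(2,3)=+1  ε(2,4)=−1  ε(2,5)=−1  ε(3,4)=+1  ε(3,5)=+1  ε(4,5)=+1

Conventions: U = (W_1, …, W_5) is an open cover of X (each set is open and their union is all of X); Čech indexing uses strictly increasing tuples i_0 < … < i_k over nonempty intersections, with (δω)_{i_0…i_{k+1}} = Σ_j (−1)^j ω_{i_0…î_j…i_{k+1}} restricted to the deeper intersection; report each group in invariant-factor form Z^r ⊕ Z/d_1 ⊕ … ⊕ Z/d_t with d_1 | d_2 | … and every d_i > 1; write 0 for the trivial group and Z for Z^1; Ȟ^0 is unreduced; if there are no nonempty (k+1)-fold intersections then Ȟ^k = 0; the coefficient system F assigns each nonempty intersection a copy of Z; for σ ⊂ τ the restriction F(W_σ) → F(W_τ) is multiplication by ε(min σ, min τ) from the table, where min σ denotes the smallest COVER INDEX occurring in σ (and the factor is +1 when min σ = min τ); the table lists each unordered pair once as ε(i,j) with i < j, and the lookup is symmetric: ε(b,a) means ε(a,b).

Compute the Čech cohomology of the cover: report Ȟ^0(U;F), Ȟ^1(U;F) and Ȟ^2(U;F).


nerve of the cover:
  W12={e} W13={f,i} W14={h} W15={a,b} W23={d,g} W45={c}
C dims 5,6; δ0: rk 4, SNF 1^4
Ȟ^0 = (5 − 4) − 0 = 1, so Ȟ^0 ≅ Z
Ȟ^1 = (6 − 0) − 4 = 2, so Ȟ^1 ≅ Z^2
Ȟ^2 = (0 − 0) − 0 = 0, so Ȟ^2 ≅ 0

Ȟ^0 = Z; Ȟ^1 = Z^2; Ȟ^2 = 0


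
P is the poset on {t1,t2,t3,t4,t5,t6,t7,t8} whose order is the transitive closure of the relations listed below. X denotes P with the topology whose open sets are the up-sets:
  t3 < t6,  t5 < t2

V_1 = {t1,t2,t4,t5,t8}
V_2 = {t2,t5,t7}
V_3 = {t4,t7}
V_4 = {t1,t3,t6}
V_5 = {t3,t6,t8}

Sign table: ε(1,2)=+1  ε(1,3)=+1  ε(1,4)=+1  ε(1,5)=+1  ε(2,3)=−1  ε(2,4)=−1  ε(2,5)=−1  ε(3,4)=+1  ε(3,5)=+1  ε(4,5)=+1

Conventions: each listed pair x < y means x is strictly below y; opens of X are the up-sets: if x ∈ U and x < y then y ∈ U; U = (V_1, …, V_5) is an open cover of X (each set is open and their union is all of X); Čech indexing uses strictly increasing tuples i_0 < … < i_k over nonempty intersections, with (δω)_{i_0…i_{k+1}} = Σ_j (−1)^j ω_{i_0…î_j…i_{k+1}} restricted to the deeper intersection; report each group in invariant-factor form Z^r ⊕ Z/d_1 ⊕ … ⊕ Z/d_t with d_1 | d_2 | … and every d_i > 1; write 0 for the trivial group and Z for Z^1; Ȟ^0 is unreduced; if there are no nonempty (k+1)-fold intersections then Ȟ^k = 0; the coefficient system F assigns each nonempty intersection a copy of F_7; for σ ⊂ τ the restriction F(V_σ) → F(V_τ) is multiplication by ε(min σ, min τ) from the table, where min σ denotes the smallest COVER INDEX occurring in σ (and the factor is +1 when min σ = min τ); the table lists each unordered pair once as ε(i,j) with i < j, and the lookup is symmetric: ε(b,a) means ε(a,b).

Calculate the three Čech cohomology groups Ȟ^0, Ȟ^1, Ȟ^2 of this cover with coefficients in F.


nonempty overlaps:
  V12={t2,t5} V13={t4} V14={t1} V15={t8} V23={t7} V45={t3,t6}
C dims 5,6; δ0: rk_F7 5
degree 0: 5−5−0 = 0 → Ȟ^0 ≅ 0
degree 1: 6−0−5 = 1 → Ȟ^1 ≅ Z/7
degree 2: 0−0−0 = 0 → Ȟ^2 ≅ 0

Ȟ^0(U;F) ≅ 0, Ȟ^1(U;F) ≅ Z/7 and Ȟ^2(U;F) ≅ 0


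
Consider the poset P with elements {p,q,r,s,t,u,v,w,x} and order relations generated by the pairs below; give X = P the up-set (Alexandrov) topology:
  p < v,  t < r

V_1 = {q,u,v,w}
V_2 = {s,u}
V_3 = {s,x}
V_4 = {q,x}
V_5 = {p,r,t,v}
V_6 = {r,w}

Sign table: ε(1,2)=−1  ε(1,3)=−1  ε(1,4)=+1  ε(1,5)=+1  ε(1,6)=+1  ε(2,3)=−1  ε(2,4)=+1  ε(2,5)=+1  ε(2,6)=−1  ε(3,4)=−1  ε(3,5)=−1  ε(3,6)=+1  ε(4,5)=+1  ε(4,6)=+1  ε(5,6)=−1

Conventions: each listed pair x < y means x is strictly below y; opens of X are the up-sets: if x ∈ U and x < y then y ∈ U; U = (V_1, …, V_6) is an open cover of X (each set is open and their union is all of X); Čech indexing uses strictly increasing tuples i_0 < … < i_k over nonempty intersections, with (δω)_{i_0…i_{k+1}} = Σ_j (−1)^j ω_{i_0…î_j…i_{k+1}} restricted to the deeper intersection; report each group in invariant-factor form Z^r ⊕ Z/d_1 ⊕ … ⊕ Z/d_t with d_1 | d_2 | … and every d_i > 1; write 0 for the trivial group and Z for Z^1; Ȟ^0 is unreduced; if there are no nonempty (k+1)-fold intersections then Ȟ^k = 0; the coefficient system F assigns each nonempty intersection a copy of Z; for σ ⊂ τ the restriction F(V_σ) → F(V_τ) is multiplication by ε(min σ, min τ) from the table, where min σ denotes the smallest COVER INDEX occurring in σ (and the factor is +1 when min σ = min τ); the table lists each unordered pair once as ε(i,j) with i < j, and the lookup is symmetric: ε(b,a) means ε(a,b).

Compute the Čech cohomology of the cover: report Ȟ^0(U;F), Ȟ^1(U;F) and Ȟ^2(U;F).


Ȟ^0 ≅ 0; Ȟ^1 ≅ Z ⊕ Z/2; Ȟ^2 ≅ 0

nonempty intersections:
  V12={u} V14={q} V15={v} V16={w} V23={s} V34={x} V56={r}
C dims 6,7; δ0: rk 6, SNF 1^5·2
Ȟ^0: (6−6)−0=0 ⇒ 0
Ȟ^1: (7−0)−6=1 plus torsion [2] ⇒ Z ⊕ Z/2
Ȟ^2: (0−0)−0=0 ⇒ 0


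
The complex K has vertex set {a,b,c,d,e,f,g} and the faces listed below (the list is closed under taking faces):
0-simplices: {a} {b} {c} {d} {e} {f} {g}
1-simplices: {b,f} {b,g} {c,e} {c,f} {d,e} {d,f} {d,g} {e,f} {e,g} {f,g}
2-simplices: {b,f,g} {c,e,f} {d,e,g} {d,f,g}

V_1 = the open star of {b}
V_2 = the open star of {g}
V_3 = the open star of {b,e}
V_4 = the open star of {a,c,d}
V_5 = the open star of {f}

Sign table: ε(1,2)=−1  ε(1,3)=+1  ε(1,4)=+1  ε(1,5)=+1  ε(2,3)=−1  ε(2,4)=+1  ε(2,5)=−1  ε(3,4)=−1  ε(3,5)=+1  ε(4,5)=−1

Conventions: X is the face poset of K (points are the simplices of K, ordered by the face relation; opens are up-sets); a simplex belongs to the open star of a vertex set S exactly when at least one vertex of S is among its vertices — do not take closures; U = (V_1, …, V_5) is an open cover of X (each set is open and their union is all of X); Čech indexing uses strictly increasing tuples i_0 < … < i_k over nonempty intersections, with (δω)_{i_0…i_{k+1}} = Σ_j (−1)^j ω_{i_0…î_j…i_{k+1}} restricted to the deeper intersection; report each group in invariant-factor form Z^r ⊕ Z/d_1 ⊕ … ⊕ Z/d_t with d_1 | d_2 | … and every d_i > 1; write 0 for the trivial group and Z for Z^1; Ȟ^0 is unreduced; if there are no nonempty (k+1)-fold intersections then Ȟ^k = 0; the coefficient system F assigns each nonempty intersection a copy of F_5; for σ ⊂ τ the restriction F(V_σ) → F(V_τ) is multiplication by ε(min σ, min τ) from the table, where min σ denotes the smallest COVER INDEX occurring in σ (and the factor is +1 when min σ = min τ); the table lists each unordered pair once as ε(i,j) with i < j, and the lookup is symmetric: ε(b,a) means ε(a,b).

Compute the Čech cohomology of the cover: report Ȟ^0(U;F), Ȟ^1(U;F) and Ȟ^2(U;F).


nonempty overlaps:
  V1={{b},{b,f},{b,g},{b,f,g}} V2={{g},{b,g},{d,g},{e,g},{f,g},{b,f,g},{d,e,g},{d,f,g}} V3={{b},{e},{b,f},{b,g},{c,e},{d,e},{e,f},{e,g},{b,f,g},{c,e,f},{d,e,g}} V4={{a},{c},{d},{c,e},{c,f},{d,e},{d,f},{d,g},{c,e,f},{d,e,g},{d,f,g}} V5={{f},{b,f},{c,f},{d,f},{e,f},{f,g},{b,f,g},{c,e,f},{d,f,g}}
  V12={{b,g},{b,f,g}} V13={{b},{b,f},{b,g},{b,f,g}} V15={{b,f},{b,f,g}} V23={{b,g},{e,g},{b,f,g},{d,e,g}} V24={{d,g},{d,e,g},{d,f,g}} V25={{f,g},{b,f,g},{d,f,g}} V34={{c,e},{d,e},{c,e,f},{d,e,g}} V35={{b,f},{e,f},{b,f,g},{c,e,f}} V45={{c,f},{d,f},{c,e,f},{d,f,g}}
  V123={{b,g},{b,f,g}} V125={{b,f,g}} V135={{b,f},{b,f,g}} V234={{d,e,g}} V235={{b,f,g}} V245={{d,f,g}} V345={{c,e,f}}
  V1235={{b,f,g}}
C dims 5,9,7,1; δ0: rk_F5 4; δ1: rk_F5 5; δ2: rk_F5 1
degree 0: 5−4−0 = 1 → Ȟ^0 ≅ Z/5
degree 1: 9−5−4 = 0 → Ȟ^1 ≅ 0
degree 2: 7−1−5 = 1 → Ȟ^2 ≅ Z/5

Ȟ^0 = Z/5, Ȟ^1 = 0 and Ȟ^2 = Z/5


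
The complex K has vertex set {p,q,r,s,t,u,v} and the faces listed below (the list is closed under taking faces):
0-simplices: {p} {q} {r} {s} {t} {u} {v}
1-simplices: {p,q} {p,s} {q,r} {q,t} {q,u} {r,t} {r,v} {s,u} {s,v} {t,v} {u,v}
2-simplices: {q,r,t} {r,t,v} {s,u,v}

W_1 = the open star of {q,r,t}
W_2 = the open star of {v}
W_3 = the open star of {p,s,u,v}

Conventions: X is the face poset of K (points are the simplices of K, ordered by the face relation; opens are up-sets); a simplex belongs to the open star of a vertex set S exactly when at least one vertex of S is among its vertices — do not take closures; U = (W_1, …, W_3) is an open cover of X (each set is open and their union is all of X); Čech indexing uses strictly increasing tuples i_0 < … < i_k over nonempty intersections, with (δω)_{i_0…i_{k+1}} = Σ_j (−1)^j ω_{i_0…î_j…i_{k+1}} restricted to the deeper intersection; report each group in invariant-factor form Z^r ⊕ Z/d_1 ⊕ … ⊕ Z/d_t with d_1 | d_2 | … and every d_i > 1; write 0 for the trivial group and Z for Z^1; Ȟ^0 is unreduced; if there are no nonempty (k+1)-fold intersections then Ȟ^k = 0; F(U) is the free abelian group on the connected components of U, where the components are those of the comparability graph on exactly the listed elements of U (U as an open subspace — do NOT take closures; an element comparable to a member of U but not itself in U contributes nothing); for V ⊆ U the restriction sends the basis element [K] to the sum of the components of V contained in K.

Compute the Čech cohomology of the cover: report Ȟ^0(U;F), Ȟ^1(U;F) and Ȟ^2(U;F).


intersection data:
  W1={{q},{r},{t},{p,q},{q,r},{q,t},{q,u},{r,t},{r,v},{t,v},{q,r,t},{r,t,v}} W2={{v},{r,v},{s,v},{t,v},{u,v},{r,t,v},{s,u,v}} W3={{p},{s},{u},{v},{p,q},{p,s},{q,u},{r,v},{s,u},{s,v},{t,v},{u,v},{r,t,v},{s,u,v}}
  W12={{r,v},{t,v},{r,t,v}} W13={{p,q},{q,u},{r,v},{t,v},{r,t,v}} W23={{v},{r,v},{s,v},{t,v},{u,v},{r,t,v},{s,u,v}}
  W123={{r,v},{t,v},{r,t,v}}
components per intersection:
  W1: {{q},{r},{t},{p,q},{q,r},{q,t},{q,u},{r,t},{r,v},{t,v},{q,r,t},{r,t,v}}
  W2: {{v},{r,v},{s,v},{t,v},{u,v},{r,t,v},{s,u,v}}
  W3: {{p},{s},{u},{v},{p,q},{p,s},{q,u},{r,v},{s,u},{s,v},{t,v},{u,v},{r,t,v},{s,u,v}}
  W12: {{r,v},{t,v},{r,t,v}}
  W13: {{p,q}} {{q,u}} {{r,v},{t,v},{r,t,v}}
  W23: {{v},{r,v},{s,v},{t,v},{u,v},{r,t,v},{s,u,v}}
  W123: {{r,v},{t,v},{r,t,v}}
C dims 3,5,1; δ0: rk 2, SNF 1^2; δ1: rk 1, SNF 1^1
Ȟ^0 = (3 − 2) − 0 = 1, so Ȟ^0 ≅ Z
Ȟ^1 = (5 − 1) − 2 = 2, so Ȟ^1 ≅ Z^2
Ȟ^2 = (1 − 0) − 1 = 0, so Ȟ^2 ≅ 0

Ȟ^0 ≅ Z,  Ȟ^1 ≅ Z^2,  Ȟ^2 ≅ 0


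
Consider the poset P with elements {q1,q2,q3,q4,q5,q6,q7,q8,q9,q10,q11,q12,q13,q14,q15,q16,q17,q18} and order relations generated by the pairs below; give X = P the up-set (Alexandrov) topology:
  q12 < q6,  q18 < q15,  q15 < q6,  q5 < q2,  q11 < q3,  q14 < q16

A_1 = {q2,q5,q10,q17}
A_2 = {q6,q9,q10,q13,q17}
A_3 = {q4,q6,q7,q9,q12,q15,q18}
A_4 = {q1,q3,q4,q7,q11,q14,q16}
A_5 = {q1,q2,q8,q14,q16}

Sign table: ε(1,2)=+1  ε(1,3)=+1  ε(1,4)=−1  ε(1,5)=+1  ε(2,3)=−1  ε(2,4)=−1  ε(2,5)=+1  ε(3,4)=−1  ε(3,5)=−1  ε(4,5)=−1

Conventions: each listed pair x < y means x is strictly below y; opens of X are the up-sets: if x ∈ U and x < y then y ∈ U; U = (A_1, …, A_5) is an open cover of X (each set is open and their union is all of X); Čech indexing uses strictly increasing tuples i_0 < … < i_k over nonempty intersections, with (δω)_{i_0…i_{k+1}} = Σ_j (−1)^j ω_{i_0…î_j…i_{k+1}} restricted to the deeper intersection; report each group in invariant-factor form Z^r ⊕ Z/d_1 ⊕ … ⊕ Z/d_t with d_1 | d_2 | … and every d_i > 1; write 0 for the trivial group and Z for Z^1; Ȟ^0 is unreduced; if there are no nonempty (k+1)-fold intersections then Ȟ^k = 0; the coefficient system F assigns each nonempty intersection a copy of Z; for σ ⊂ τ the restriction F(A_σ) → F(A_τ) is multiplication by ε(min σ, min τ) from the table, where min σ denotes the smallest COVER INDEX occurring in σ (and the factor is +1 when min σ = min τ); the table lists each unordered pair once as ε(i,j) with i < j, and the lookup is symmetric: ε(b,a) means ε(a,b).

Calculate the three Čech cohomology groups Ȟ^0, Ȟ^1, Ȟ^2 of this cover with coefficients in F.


nonempty overlaps:
  A12={q10,q17} A15={q2} A23={q6,q9} A34={q4,q7} A45={q1,q14,q16}
C dims 5,5; δ0: rk 5, SNF 1^4·2
degree 0: 5−5−0 = 0 → Ȟ^0 ≅ 0
degree 1: 5−0−5 = 0 plus torsion [2] → Ȟ^1 ≅ Z/2
degree 2: 0−0−0 = 0 → Ȟ^2 ≅ 0

Ȟ^0 ≅ 0; Ȟ^1 ≅ Z/2; Ȟ^2 ≅ 0


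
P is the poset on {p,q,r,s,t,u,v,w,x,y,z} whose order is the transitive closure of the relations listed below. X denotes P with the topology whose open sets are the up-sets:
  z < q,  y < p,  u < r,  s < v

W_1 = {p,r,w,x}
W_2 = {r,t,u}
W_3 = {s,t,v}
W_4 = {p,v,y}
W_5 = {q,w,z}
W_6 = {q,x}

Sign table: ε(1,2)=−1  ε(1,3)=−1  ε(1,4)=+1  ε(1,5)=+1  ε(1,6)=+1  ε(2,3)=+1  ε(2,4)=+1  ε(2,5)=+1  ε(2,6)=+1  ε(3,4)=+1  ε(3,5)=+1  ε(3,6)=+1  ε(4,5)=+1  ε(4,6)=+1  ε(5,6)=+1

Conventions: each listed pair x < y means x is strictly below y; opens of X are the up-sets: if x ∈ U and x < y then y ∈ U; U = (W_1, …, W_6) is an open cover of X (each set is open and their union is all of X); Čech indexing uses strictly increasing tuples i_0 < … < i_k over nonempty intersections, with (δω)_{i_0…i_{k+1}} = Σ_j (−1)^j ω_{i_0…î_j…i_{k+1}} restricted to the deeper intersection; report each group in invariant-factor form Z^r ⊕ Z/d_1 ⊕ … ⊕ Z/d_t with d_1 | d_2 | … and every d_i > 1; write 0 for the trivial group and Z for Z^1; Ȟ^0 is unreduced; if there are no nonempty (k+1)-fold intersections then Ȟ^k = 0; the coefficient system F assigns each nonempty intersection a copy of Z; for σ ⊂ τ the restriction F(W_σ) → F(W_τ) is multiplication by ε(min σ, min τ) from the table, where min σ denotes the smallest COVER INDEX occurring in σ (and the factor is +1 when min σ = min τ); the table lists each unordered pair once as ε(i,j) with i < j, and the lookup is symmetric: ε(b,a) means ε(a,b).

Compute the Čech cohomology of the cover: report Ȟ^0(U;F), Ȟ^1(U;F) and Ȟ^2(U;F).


Ȟ^0 ≅ 0,  Ȟ^1 ≅ Z ⊕ Z/2,  Ȟ^2 ≅ 0

nonempty overlaps:
  W12={r} W14={p} W15={w} W16={x} W23={t} W34={v} W56={q}
C dims 6,7; δ0: rk 6, SNF 1^5·2
degree 0: 6−6−0 = 0 → Ȟ^0 ≅ 0
degree 1: 7−0−6 = 1 plus torsion [2] → Ȟ^1 ≅ Z ⊕ Z/2
degree 2: 0−0−0 = 0 → Ȟ^2 ≅ 0
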